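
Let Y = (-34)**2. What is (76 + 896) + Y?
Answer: 2128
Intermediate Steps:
Y = 1156
(76 + 896) + Y = (76 + 896) + 1156 = 972 + 1156 = 2128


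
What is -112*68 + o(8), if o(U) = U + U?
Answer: -7600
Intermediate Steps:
o(U) = 2*U
-112*68 + o(8) = -112*68 + 2*8 = -7616 + 16 = -7600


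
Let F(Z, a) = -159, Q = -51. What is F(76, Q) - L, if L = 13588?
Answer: -13747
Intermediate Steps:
F(76, Q) - L = -159 - 1*13588 = -159 - 13588 = -13747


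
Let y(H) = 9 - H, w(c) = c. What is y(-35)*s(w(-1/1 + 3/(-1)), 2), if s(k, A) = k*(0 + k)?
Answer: 704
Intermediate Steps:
s(k, A) = k² (s(k, A) = k*k = k²)
y(-35)*s(w(-1/1 + 3/(-1)), 2) = (9 - 1*(-35))*(-1/1 + 3/(-1))² = (9 + 35)*(-1*1 + 3*(-1))² = 44*(-1 - 3)² = 44*(-4)² = 44*16 = 704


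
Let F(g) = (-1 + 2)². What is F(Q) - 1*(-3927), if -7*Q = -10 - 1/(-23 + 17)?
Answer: 3928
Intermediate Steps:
Q = 59/42 (Q = -(-10 - 1/(-23 + 17))/7 = -(-10 - 1/(-6))/7 = -(-10 - 1*(-⅙))/7 = -(-10 + ⅙)/7 = -⅐*(-59/6) = 59/42 ≈ 1.4048)
F(g) = 1 (F(g) = 1² = 1)
F(Q) - 1*(-3927) = 1 - 1*(-3927) = 1 + 3927 = 3928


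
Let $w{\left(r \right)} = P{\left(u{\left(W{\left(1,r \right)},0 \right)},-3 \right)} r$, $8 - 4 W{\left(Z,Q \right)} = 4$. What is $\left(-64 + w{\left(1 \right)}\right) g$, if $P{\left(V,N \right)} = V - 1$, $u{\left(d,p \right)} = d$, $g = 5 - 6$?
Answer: $64$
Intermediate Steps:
$W{\left(Z,Q \right)} = 1$ ($W{\left(Z,Q \right)} = 2 - 1 = 1$)
$g = -1$ ($g = 5 - 6 = -1$)
$P{\left(V,N \right)} = -1 + V$
$w{\left(r \right)} = 0$ ($w{\left(r \right)} = \left(-1 + 1\right) r = 0 r = 0$)
$\left(-64 + w{\left(1 \right)}\right) g = \left(-64 + 0\right) \left(-1\right) = \left(-64\right) \left(-1\right) = 64$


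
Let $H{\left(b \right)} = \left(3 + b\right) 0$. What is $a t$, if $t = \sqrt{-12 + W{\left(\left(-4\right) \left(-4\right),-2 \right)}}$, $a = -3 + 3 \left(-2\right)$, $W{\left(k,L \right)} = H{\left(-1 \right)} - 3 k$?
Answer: $- 18 i \sqrt{15} \approx - 69.714 i$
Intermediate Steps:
$H{\left(b \right)} = 0$
$W{\left(k,L \right)} = - 3 k$ ($W{\left(k,L \right)} = 0 - 3 k = - 3 k$)
$a = -9$ ($a = -3 - 6 = -9$)
$t = 2 i \sqrt{15}$ ($t = \sqrt{-12 - 3 \left(\left(-4\right) \left(-4\right)\right)} = \sqrt{-12 - 48} = \sqrt{-60} = 2 i \sqrt{15} \approx 7.746 i$)
$a t = - 9 \cdot 2 i \sqrt{15} = - 18 i \sqrt{15}$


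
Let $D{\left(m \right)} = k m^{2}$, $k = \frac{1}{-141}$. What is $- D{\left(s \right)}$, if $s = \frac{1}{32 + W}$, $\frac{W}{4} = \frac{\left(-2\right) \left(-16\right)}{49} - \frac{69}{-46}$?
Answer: $\frac{2401}{558374100} \approx 4.3 \cdot 10^{-6}$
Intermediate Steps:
$k = - \frac{1}{141} \approx -0.0070922$
$W = \frac{422}{49}$ ($W = 4 \left(\frac{\left(-2\right) \left(-16\right)}{49} - \frac{69}{-46}\right) = 4 \left(32 \cdot \frac{1}{49} - - \frac{3}{2}\right) = 4 \left(\frac{32}{49} + \frac{3}{2}\right) = 4 \cdot \frac{211}{98} = \frac{422}{49} \approx 8.6122$)
$s = \frac{49}{1990}$ ($s = \frac{1}{32 + \frac{422}{49}} = \frac{1}{\frac{1990}{49}} = \frac{49}{1990} \approx 0.024623$)
$D{\left(m \right)} = - \frac{m^{2}}{141}$
$- D{\left(s \right)} = - \frac{\left(-1\right) \left(\frac{49}{1990}\right)^{2}}{141} = - \frac{\left(-1\right) 2401}{141 \cdot 3960100} = \left(-1\right) \left(- \frac{2401}{558374100}\right) = \frac{2401}{558374100}$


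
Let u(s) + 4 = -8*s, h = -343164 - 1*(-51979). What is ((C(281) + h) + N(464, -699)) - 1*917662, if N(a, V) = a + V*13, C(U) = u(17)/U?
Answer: -342109210/281 ≈ -1.2175e+6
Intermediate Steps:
h = -291185 (h = -343164 + 51979 = -291185)
u(s) = -4 - 8*s
C(U) = -140/U (C(U) = (-4 - 8*17)/U = (-4 - 136)/U = -140/U)
N(a, V) = a + 13*V
((C(281) + h) + N(464, -699)) - 1*917662 = ((-140/281 - 291185) + (464 + 13*(-699))) - 1*917662 = ((-140*1/281 - 291185) + (464 - 9087)) - 917662 = ((-140/281 - 291185) - 8623) - 917662 = (-81823125/281 - 8623) - 917662 = -84246188/281 - 917662 = -342109210/281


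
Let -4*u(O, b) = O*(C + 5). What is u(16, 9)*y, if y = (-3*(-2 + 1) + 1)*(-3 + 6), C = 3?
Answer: -384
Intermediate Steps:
y = 12 (y = (-3*(-1) + 1)*3 = (3 + 1)*3 = 4*3 = 12)
u(O, b) = -2*O (u(O, b) = -O*(3 + 5)/4 = -O*8/4 = -2*O)
u(16, 9)*y = -2*16*12 = -32*12 = -384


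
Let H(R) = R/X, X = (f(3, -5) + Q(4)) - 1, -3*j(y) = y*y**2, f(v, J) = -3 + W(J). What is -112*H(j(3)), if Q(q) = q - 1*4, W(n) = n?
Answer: -112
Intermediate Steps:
f(v, J) = -3 + J
Q(q) = -4 + q (Q(q) = q - 4 = -4 + q)
j(y) = -y**3/3 (j(y) = -y*y**2/3 = -y**3/3)
X = -9 (X = ((-3 - 5) + (-4 + 4)) - 1 = (-8 + 0) - 1 = -8 - 1 = -9)
H(R) = -R/9 (H(R) = R/(-9) = R*(-1/9) = -R/9)
-112*H(j(3)) = -(-112)*(-1/3*3**3)/9 = -(-112)*(-1/3*27)/9 = -(-112)*(-9)/9 = -112*1 = -112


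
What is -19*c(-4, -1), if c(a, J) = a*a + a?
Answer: -228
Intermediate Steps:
c(a, J) = a + a**2 (c(a, J) = a**2 + a = a + a**2)
-19*c(-4, -1) = -(-76)*(1 - 4) = -(-76)*(-3) = -19*12 = -228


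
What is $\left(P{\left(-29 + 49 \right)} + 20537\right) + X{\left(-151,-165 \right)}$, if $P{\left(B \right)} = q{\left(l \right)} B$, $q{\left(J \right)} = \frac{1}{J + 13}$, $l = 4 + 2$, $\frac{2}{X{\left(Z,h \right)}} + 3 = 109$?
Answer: $\frac{20681838}{1007} \approx 20538.0$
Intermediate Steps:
$X{\left(Z,h \right)} = \frac{1}{53}$ ($X{\left(Z,h \right)} = \frac{2}{-3 + 109} = \frac{2}{106} = 2 \cdot \frac{1}{106} = \frac{1}{53}$)
$l = 6$
$q{\left(J \right)} = \frac{1}{13 + J}$
$P{\left(B \right)} = \frac{B}{19}$ ($P{\left(B \right)} = \frac{B}{13 + 6} = \frac{B}{19}$)
$\left(P{\left(-29 + 49 \right)} + 20537\right) + X{\left(-151,-165 \right)} = \left(\frac{-29 + 49}{19} + 20537\right) + \frac{1}{53} = \left(\frac{1}{19} \cdot 20 + 20537\right) + \frac{1}{53} = \left(\frac{20}{19} + 20537\right) + \frac{1}{53} = \frac{390223}{19} + \frac{1}{53} = \frac{20681838}{1007}$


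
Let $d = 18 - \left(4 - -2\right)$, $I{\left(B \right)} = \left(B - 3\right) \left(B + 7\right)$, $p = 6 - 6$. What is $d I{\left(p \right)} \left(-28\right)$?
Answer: $7056$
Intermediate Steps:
$p = 0$ ($p = 6 - 6 = 0$)
$I{\left(B \right)} = \left(-3 + B\right) \left(7 + B\right)$
$d = 12$ ($d = 18 - \left(4 + 2\right) = 18 - 6 = 12$)
$d I{\left(p \right)} \left(-28\right) = 12 \left(-21 + 0^{2} + 4 \cdot 0\right) \left(-28\right) = 12 \left(-21 + 0 + 0\right) \left(-28\right) = 12 \left(-21\right) \left(-28\right) = \left(-252\right) \left(-28\right) = 7056$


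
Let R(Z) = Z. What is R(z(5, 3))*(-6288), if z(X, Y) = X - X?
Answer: 0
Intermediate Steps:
z(X, Y) = 0
R(z(5, 3))*(-6288) = 0*(-6288) = 0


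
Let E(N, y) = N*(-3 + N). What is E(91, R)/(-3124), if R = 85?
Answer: -182/71 ≈ -2.5634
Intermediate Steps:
E(91, R)/(-3124) = (91*(-3 + 91))/(-3124) = (91*88)*(-1/3124) = 8008*(-1/3124) = -182/71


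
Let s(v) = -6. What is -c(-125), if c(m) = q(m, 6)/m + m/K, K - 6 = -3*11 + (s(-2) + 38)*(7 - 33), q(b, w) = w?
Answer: -10471/107375 ≈ -0.097518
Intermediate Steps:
K = -859 (K = 6 + (-3*11 + (-6 + 38)*(7 - 33)) = 6 + (-33 + 32*(-26)) = 6 + (-33 - 832) = 6 - 865 = -859)
c(m) = 6/m - m/859 (c(m) = 6/m + m/(-859) = 6/m + m*(-1/859) = 6/m - m/859)
-c(-125) = -(6/(-125) - 1/859*(-125)) = -(6*(-1/125) + 125/859) = -(-6/125 + 125/859) = -1*10471/107375 = -10471/107375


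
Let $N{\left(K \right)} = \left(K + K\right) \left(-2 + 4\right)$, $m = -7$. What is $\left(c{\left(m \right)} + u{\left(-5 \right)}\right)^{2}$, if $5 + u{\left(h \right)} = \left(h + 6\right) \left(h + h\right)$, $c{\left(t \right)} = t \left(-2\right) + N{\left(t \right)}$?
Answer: $841$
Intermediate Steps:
$N{\left(K \right)} = 4 K$ ($N{\left(K \right)} = 2 K 2 = 4 K$)
$c{\left(t \right)} = 2 t$ ($c{\left(t \right)} = t \left(-2\right) + 4 t = - 2 t + 4 t = 2 t$)
$u{\left(h \right)} = -5 + 2 h \left(6 + h\right)$ ($u{\left(h \right)} = -5 + \left(h + 6\right) \left(h + h\right) = -5 + \left(6 + h\right) 2 h = -5 + 2 h \left(6 + h\right)$)
$\left(c{\left(m \right)} + u{\left(-5 \right)}\right)^{2} = \left(2 \left(-7\right) + \left(-5 + 2 \left(-5\right)^{2} + 12 \left(-5\right)\right)\right)^{2} = \left(-14 - 15\right)^{2} = \left(-29\right)^{2} = 841$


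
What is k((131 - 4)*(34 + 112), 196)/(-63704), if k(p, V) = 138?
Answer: -69/31852 ≈ -0.0021663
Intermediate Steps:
k((131 - 4)*(34 + 112), 196)/(-63704) = 138/(-63704) = 138*(-1/63704) = -69/31852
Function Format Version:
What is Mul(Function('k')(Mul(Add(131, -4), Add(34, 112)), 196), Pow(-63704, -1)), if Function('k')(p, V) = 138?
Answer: Rational(-69, 31852) ≈ -0.0021663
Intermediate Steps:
Mul(Function('k')(Mul(Add(131, -4), Add(34, 112)), 196), Pow(-63704, -1)) = Mul(138, Pow(-63704, -1)) = Mul(138, Rational(-1, 63704)) = Rational(-69, 31852)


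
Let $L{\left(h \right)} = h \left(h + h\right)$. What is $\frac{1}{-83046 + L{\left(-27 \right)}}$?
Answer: $- \frac{1}{81588} \approx -1.2257 \cdot 10^{-5}$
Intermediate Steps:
$L{\left(h \right)} = 2 h^{2}$ ($L{\left(h \right)} = h 2 h = 2 h^{2}$)
$\frac{1}{-83046 + L{\left(-27 \right)}} = \frac{1}{-83046 + 2 \left(-27\right)^{2}} = \frac{1}{-83046 + 2 \cdot 729} = \frac{1}{-83046 + 1458} = \frac{1}{-81588} = - \frac{1}{81588}$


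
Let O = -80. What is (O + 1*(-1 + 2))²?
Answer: 6241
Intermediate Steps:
(O + 1*(-1 + 2))² = (-80 + 1*(-1 + 2))² = (-80 + 1*1)² = (-80 + 1)² = (-79)² = 6241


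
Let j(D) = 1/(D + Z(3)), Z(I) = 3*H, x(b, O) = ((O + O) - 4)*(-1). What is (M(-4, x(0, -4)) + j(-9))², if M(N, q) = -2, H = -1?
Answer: 625/144 ≈ 4.3403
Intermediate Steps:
x(b, O) = 4 - 2*O (x(b, O) = (2*O - 4)*(-1) = (-4 + 2*O)*(-1) = 4 - 2*O)
Z(I) = -3 (Z(I) = 3*(-1) = -3)
j(D) = 1/(-3 + D) (j(D) = 1/(D - 3) = 1/(-3 + D))
(M(-4, x(0, -4)) + j(-9))² = (-2 + 1/(-3 - 9))² = (-2 + 1/(-12))² = (-2 - 1/12)² = (-25/12)² = 625/144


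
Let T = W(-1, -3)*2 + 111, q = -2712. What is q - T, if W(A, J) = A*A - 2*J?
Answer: -2837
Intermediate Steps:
W(A, J) = A**2 - 2*J
T = 125 (T = ((-1)**2 - 2*(-3))*2 + 111 = (1 + 6)*2 + 111 = 7*2 + 111 = 14 + 111 = 125)
q - T = -2712 - 1*125 = -2712 - 125 = -2837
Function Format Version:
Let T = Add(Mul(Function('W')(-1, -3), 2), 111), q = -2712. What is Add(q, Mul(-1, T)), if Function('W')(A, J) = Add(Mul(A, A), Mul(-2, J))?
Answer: -2837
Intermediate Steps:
Function('W')(A, J) = Add(Pow(A, 2), Mul(-2, J))
T = 125 (T = Add(Mul(Add(Pow(-1, 2), Mul(-2, -3)), 2), 111) = Add(Mul(Add(1, 6), 2), 111) = Add(Mul(7, 2), 111) = Add(14, 111) = 125)
Add(q, Mul(-1, T)) = Add(-2712, Mul(-1, 125)) = Add(-2712, -125) = -2837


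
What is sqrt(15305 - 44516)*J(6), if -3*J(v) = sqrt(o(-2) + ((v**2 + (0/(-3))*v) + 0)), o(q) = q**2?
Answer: -2*I*sqrt(292110)/3 ≈ -360.31*I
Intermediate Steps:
J(v) = -sqrt(4 + v**2)/3 (J(v) = -sqrt((-2)**2 + ((v**2 + (0/(-3))*v) + 0))/3 = -sqrt(4 + ((v**2 + (0*(-1/3))*v) + 0))/3 = -sqrt(4 + ((v**2 + 0*v) + 0))/3 = -sqrt(4 + ((v**2 + 0) + 0))/3 = -sqrt(4 + (v**2 + 0))/3 = -sqrt(4 + v**2)/3)
sqrt(15305 - 44516)*J(6) = sqrt(15305 - 44516)*(-sqrt(4 + 6**2)/3) = sqrt(-29211)*(-sqrt(4 + 36)/3) = (I*sqrt(29211))*(-2*sqrt(10)/3) = -2*I*sqrt(292110)/3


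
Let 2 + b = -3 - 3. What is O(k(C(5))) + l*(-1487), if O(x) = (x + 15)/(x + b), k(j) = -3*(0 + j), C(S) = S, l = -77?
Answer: 114499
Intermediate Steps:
b = -8 (b = -2 + (-3 - 3) = -2 - 6 = -8)
k(j) = -3*j
O(x) = (15 + x)/(-8 + x) (O(x) = (x + 15)/(x - 8) = (15 + x)/(-8 + x))
O(k(C(5))) + l*(-1487) = (15 - 3*5)/(-8 - 3*5) - 77*(-1487) = (15 - 15)/(-8 - 15) + 114499 = 0/(-23) + 114499 = -1/23*0 + 114499 = 0 + 114499 = 114499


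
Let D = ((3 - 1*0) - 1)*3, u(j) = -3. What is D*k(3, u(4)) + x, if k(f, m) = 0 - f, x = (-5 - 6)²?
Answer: 103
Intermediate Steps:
x = 121 (x = (-11)² = 121)
k(f, m) = -f
D = 6 (D = ((3 + 0) - 1)*3 = (3 - 1)*3 = 2*3 = 6)
D*k(3, u(4)) + x = 6*(-1*3) + 121 = 6*(-3) + 121 = -18 + 121 = 103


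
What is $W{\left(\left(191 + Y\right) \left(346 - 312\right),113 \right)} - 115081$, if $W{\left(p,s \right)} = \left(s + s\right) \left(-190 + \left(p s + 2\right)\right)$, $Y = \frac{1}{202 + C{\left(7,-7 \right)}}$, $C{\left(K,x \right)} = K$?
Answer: $\frac{34629284719}{209} \approx 1.6569 \cdot 10^{8}$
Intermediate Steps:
$Y = \frac{1}{209}$ ($Y = \frac{1}{202 + 7} = \frac{1}{209} \approx 0.0047847$)
$W{\left(p,s \right)} = 2 s \left(-188 + p s\right)$ ($W{\left(p,s \right)} = 2 s \left(-190 + \left(2 + p s\right)\right) = 2 s \left(-188 + p s\right)$)
$W{\left(\left(191 + Y\right) \left(346 - 312\right),113 \right)} - 115081 = 2 \cdot 113 \left(-188 + \left(191 + \frac{1}{209}\right) \left(346 - 312\right) 113\right) - 115081 = 2 \cdot 113 \left(-188 + \frac{39920}{209} \cdot 34 \cdot 113\right) - 115081 = 2 \cdot 113 \left(-188 + \frac{1357280}{209} \cdot 113\right) - 115081 = 2 \cdot 113 \left(-188 + \frac{153372640}{209}\right) - 115081 = 2 \cdot 113 \cdot \frac{153333348}{209} - 115081 = \frac{34653336648}{209} - 115081 = \frac{34629284719}{209}$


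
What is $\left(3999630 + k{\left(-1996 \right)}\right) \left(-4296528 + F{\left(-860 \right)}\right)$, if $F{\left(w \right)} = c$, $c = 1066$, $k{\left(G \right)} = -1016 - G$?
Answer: $-17184468231820$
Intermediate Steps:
$F{\left(w \right)} = 1066$
$\left(3999630 + k{\left(-1996 \right)}\right) \left(-4296528 + F{\left(-860 \right)}\right) = \left(3999630 - -980\right) \left(-4296528 + 1066\right) = \left(3999630 + \left(-1016 + 1996\right)\right) \left(-4295462\right) = \left(3999630 + 980\right) \left(-4295462\right) = 4000610 \left(-4295462\right) = -17184468231820$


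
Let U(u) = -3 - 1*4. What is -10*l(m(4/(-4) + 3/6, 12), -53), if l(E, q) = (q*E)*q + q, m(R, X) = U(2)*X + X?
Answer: 2023010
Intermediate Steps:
U(u) = -7 (U(u) = -3 - 4 = -7)
m(R, X) = -6*X (m(R, X) = -7*X + X = -6*X)
l(E, q) = q + E*q² (l(E, q) = (E*q)*q + q = E*q² + q = q + E*q²)
-10*l(m(4/(-4) + 3/6, 12), -53) = -(-530)*(1 - 6*12*(-53)) = -(-530)*(1 - 72*(-53)) = -(-530)*(1 + 3816) = -(-530)*3817 = -10*(-202301) = 2023010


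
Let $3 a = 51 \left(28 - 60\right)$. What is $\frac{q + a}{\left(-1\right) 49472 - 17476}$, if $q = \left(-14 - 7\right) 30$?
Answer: $\frac{587}{33474} \approx 0.017536$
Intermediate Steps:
$q = -630$ ($q = \left(-21\right) 30 = -630$)
$a = -544$ ($a = \frac{51 \left(28 - 60\right)}{3} = \frac{51 \left(-32\right)}{3} = \frac{1}{3} \left(-1632\right) = -544$)
$\frac{q + a}{\left(-1\right) 49472 - 17476} = \frac{-630 - 544}{\left(-1\right) 49472 - 17476} = - \frac{1174}{-49472 - 17476} = - \frac{1174}{-66948} = \left(-1174\right) \left(- \frac{1}{66948}\right) = \frac{587}{33474}$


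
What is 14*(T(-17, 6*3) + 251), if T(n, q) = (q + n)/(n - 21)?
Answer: 66759/19 ≈ 3513.6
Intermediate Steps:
T(n, q) = (n + q)/(-21 + n)
14*(T(-17, 6*3) + 251) = 14*((-17 + 6*3)/(-21 - 17) + 251) = 14*((-17 + 18)/(-38) + 251) = 14*(-1/38*1 + 251) = 14*(-1/38 + 251) = 14*(9537/38) = 66759/19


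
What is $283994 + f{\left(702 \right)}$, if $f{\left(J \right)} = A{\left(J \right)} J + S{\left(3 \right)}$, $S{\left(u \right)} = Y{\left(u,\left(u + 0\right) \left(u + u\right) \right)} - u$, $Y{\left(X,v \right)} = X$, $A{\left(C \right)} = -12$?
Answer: $275570$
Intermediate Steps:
$S{\left(u \right)} = 0$ ($S{\left(u \right)} = u - u = 0$)
$f{\left(J \right)} = - 12 J$ ($f{\left(J \right)} = - 12 J + 0 = - 12 J$)
$283994 + f{\left(702 \right)} = 283994 - 8424 = 275570$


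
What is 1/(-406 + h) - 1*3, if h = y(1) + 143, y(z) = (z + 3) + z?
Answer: -775/258 ≈ -3.0039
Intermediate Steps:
y(z) = 3 + 2*z (y(z) = (3 + z) + z = 3 + 2*z)
h = 148 (h = (3 + 2*1) + 143 = (3 + 2) + 143 = 5 + 143 = 148)
1/(-406 + h) - 1*3 = 1/(-406 + 148) - 1*3 = 1/(-258) - 3 = -1/258 - 3 = -775/258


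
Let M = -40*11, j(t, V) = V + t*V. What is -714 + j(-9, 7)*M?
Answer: 23926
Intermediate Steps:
j(t, V) = V + V*t
M = -440
-714 + j(-9, 7)*M = -714 + (7*(1 - 9))*(-440) = -714 + (7*(-8))*(-440) = -714 - 56*(-440) = -714 + 24640 = 23926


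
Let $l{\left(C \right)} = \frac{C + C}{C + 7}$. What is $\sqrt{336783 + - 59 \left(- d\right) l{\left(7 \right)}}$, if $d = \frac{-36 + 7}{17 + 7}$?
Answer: $\frac{\sqrt{48486486}}{12} \approx 580.27$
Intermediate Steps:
$l{\left(C \right)} = \frac{2 C}{7 + C}$
$d = - \frac{29}{24} \approx -1.2083$
$\sqrt{336783 + - 59 \left(- d\right) l{\left(7 \right)}} = \sqrt{336783 + - 59 \left(\left(-1\right) \left(- \frac{29}{24}\right)\right) 2 \cdot 7 \frac{1}{7 + 7}} = \sqrt{336783 + \left(-59\right) \frac{29}{24} \cdot 2 \cdot 7 \cdot \frac{1}{14}} = \sqrt{336783 - \frac{1711 \cdot 2 \cdot 7 \cdot \frac{1}{14}}{24}} = \sqrt{336783 - \frac{1711}{24}} = \sqrt{\frac{8081081}{24}} = \frac{\sqrt{48486486}}{12}$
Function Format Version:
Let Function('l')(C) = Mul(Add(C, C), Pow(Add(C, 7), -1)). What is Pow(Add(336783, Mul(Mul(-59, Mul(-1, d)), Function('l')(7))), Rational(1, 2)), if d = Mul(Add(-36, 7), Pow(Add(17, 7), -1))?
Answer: Mul(Rational(1, 12), Pow(48486486, Rational(1, 2))) ≈ 580.27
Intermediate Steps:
Function('l')(C) = Mul(2, C, Pow(Add(7, C), -1)) (Function('l')(C) = Mul(Mul(2, C), Pow(Add(7, C), -1)) = Mul(2, C, Pow(Add(7, C), -1)))
d = Rational(-29, 24) (d = Mul(-29, Pow(24, -1)) = Mul(-29, Rational(1, 24)) = Rational(-29, 24) ≈ -1.2083)
Pow(Add(336783, Mul(Mul(-59, Mul(-1, d)), Function('l')(7))), Rational(1, 2)) = Pow(Add(336783, Mul(Mul(-59, Mul(-1, Rational(-29, 24))), Mul(2, 7, Pow(Add(7, 7), -1)))), Rational(1, 2)) = Pow(Add(336783, Mul(Mul(-59, Rational(29, 24)), Mul(2, 7, Pow(14, -1)))), Rational(1, 2)) = Pow(Add(336783, Mul(Rational(-1711, 24), Mul(2, 7, Rational(1, 14)))), Rational(1, 2)) = Pow(Add(336783, Mul(Rational(-1711, 24), 1)), Rational(1, 2)) = Pow(Add(336783, Rational(-1711, 24)), Rational(1, 2)) = Pow(Rational(8081081, 24), Rational(1, 2)) = Mul(Rational(1, 12), Pow(48486486, Rational(1, 2)))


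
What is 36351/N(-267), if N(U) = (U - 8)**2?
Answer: 36351/75625 ≈ 0.48067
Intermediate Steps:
N(U) = (-8 + U)**2
36351/N(-267) = 36351/((-8 - 267)**2) = 36351/((-275)**2) = 36351/75625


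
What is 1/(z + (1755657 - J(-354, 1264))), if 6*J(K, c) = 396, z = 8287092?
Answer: 1/10042683 ≈ 9.9575e-8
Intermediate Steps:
J(K, c) = 66 (J(K, c) = (⅙)*396 = 66)
1/(z + (1755657 - J(-354, 1264))) = 1/(8287092 + (1755657 - 1*66)) = 1/(8287092 + (1755657 - 66)) = 1/(8287092 + 1755591) = 1/10042683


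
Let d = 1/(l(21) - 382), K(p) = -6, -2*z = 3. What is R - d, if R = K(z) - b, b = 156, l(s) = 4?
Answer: -61235/378 ≈ -162.00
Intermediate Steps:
z = -3/2 (z = -½*3 = -3/2 ≈ -1.5000)
R = -162 (R = -6 - 1*156 = -6 - 156 = -162)
d = -1/378 (d = 1/(4 - 382) = 1/(-378) = -1/378 ≈ -0.0026455)
R - d = -162 - 1*(-1/378) = -162 + 1/378 = -61235/378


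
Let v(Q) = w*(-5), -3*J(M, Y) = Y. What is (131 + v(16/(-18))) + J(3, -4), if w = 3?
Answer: 352/3 ≈ 117.33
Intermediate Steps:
J(M, Y) = -Y/3
v(Q) = -15 (v(Q) = 3*(-5) = -15)
(131 + v(16/(-18))) + J(3, -4) = (131 - 15) - 1/3*(-4) = 116 + 4/3 = 352/3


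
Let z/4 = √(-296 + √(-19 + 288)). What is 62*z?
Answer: 248*√(-296 + √269) ≈ 4146.9*I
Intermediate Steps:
z = 4*√(-296 + √269) (z = 4*√(-296 + √(-19 + 288)) = 4*√(-296 + √269) ≈ 66.885*I)
62*z = 62*(4*√(-296 + √269)) = 248*√(-296 + √269)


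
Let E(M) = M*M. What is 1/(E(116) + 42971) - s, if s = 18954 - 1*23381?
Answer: 249802330/56427 ≈ 4427.0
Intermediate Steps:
E(M) = M²
s = -4427 (s = 18954 - 23381 = -4427)
1/(E(116) + 42971) - s = 1/(116² + 42971) - 1*(-4427) = 1/(13456 + 42971) + 4427 = 1/56427 + 4427 = 249802330/56427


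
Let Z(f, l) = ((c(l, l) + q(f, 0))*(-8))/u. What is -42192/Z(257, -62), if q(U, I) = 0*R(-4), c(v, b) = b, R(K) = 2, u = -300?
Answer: 791100/31 ≈ 25519.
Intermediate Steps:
q(U, I) = 0 (q(U, I) = 0*2 = 0)
Z(f, l) = 2*l/75 (Z(f, l) = ((l + 0)*(-8))/(-300) = (l*(-8))*(-1/300) = -8*l*(-1/300) = 2*l/75)
-42192/Z(257, -62) = -42192/((2/75)*(-62)) = -42192/(-124/75) = -42192*(-75/124) = 791100/31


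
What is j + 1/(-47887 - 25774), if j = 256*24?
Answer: 452573183/73661 ≈ 6144.0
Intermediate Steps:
j = 6144
j + 1/(-47887 - 25774) = 6144 + 1/(-47887 - 25774) = 6144 + 1/(-73661) = 6144 - 1/73661 = 452573183/73661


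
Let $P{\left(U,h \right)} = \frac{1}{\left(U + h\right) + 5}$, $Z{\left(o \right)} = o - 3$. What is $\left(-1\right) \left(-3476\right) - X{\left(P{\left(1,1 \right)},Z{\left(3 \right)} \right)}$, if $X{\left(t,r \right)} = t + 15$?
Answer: $\frac{24226}{7} \approx 3460.9$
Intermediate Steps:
$Z{\left(o \right)} = -3 + o$
$P{\left(U,h \right)} = \frac{1}{5 + U + h}$
$X{\left(t,r \right)} = 15 + t$
$\left(-1\right) \left(-3476\right) - X{\left(P{\left(1,1 \right)},Z{\left(3 \right)} \right)} = \left(-1\right) \left(-3476\right) - \left(15 + \frac{1}{5 + 1 + 1}\right) = 3476 - \left(15 + \frac{1}{7}\right) = 3476 - \frac{106}{7} = \frac{24226}{7}$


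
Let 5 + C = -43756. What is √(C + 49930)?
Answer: √6169 ≈ 78.543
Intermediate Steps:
C = -43761 (C = -5 - 43756 = -43761)
√(C + 49930) = √(-43761 + 49930) = √6169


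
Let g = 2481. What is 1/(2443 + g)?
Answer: 1/4924 ≈ 0.00020309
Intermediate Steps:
1/(2443 + g) = 1/(2443 + 2481) = 1/4924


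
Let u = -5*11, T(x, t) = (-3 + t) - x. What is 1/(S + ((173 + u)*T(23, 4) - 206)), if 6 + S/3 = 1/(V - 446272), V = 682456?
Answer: -78728/222012959 ≈ -0.00035461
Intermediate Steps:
T(x, t) = -3 + t - x
u = -55
S = -1417103/78728 (S = -18 + 3/(682456 - 446272) = -18 + 3/236184 = -18 + 3*(1/236184) = -18 + 1/78728 = -1417103/78728 ≈ -18.000)
1/(S + ((173 + u)*T(23, 4) - 206)) = 1/(-1417103/78728 + ((173 - 55)*(-3 + 4 - 1*23) - 206)) = 1/(-1417103/78728 + (118*(-3 + 4 - 23) - 206)) = 1/(-1417103/78728 + (118*(-22) - 206)) = 1/(-1417103/78728 + (-2596 - 206)) = 1/(-1417103/78728 - 2802) = 1/(-222012959/78728) = -78728/222012959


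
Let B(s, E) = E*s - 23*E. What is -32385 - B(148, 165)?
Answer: -53010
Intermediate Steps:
B(s, E) = -23*E + E*s
-32385 - B(148, 165) = -32385 - 165*(-23 + 148) = -32385 - 165*125 = -32385 - 1*20625 = -32385 - 20625 = -53010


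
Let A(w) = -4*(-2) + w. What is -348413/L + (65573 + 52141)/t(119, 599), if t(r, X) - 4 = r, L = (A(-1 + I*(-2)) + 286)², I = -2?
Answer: 3446859809/3616569 ≈ 953.07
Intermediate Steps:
A(w) = 8 + w
L = 88209 (L = ((8 + (-1 - 2*(-2))) + 286)² = ((8 + (-1 + 4)) + 286)² = ((8 + 3) + 286)² = (11 + 286)² = 297² = 88209)
t(r, X) = 4 + r
-348413/L + (65573 + 52141)/t(119, 599) = -348413/88209 + (65573 + 52141)/(4 + 119) = -348413*1/88209 + 117714/123 = -348413/88209 + 117714*(1/123) = -348413/88209 + 39238/41 = 3446859809/3616569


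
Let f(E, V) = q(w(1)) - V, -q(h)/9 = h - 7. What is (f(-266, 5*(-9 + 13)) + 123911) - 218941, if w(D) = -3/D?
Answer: -94960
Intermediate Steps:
q(h) = 63 - 9*h (q(h) = -9*(h - 7) = -9*(-7 + h) = 63 - 9*h)
f(E, V) = 90 - V (f(E, V) = (63 - (-27)/1) - V = (63 - (-27)) - V = (63 - 9*(-3)) - V = (63 + 27) - V = 90 - V)
(f(-266, 5*(-9 + 13)) + 123911) - 218941 = ((90 - 5*(-9 + 13)) + 123911) - 218941 = ((90 - 5*4) + 123911) - 218941 = ((90 - 1*20) + 123911) - 218941 = ((90 - 20) + 123911) - 218941 = (70 + 123911) - 218941 = 123981 - 218941 = -94960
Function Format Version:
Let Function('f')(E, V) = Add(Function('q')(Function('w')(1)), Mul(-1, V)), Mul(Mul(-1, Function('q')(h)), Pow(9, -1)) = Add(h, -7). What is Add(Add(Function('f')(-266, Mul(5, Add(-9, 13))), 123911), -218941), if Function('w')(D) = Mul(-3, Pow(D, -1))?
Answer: -94960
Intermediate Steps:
Function('q')(h) = Add(63, Mul(-9, h)) (Function('q')(h) = Mul(-9, Add(h, -7)) = Mul(-9, Add(-7, h)) = Add(63, Mul(-9, h)))
Function('f')(E, V) = Add(90, Mul(-1, V)) (Function('f')(E, V) = Add(Add(63, Mul(-9, Mul(-3, Pow(1, -1)))), Mul(-1, V)) = Add(Add(63, Mul(-9, Mul(-3, 1))), Mul(-1, V)) = Add(Add(63, Mul(-9, -3)), Mul(-1, V)) = Add(Add(63, 27), Mul(-1, V)) = Add(90, Mul(-1, V)))
Add(Add(Function('f')(-266, Mul(5, Add(-9, 13))), 123911), -218941) = Add(Add(Add(90, Mul(-1, Mul(5, Add(-9, 13)))), 123911), -218941) = Add(Add(Add(90, Mul(-1, Mul(5, 4))), 123911), -218941) = Add(Add(Add(90, Mul(-1, 20)), 123911), -218941) = Add(Add(Add(90, -20), 123911), -218941) = Add(Add(70, 123911), -218941) = Add(123981, -218941) = -94960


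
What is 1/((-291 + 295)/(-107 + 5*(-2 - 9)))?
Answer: -81/2 ≈ -40.500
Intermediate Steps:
1/((-291 + 295)/(-107 + 5*(-2 - 9))) = 1/(4/(-107 + 5*(-11))) = 1/(4/(-107 - 55)) = 1/(4/(-162)) = 1/(4*(-1/162)) = 1/(-2/81) = -81/2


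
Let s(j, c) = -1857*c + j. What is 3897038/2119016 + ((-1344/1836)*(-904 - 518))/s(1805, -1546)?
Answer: 5598666026817/3043677238316 ≈ 1.8394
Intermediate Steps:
s(j, c) = j - 1857*c
3897038/2119016 + ((-1344/1836)*(-904 - 518))/s(1805, -1546) = 3897038/2119016 + ((-1344/1836)*(-904 - 518))/(1805 - 1857*(-1546)) = 3897038*(1/2119016) + (-1344*1/1836*(-1422))/(1805 + 2870922) = 1948519/1059508 - 112/153*(-1422)/2872727 = 1948519/1059508 + (17696/17)*(1/2872727) = 1948519/1059508 + 17696/48836359 = 5598666026817/3043677238316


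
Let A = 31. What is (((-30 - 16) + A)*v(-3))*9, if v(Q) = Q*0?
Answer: 0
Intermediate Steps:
v(Q) = 0
(((-30 - 16) + A)*v(-3))*9 = (((-30 - 16) + 31)*0)*9 = ((-46 + 31)*0)*9 = -15*0*9 = 0*9 = 0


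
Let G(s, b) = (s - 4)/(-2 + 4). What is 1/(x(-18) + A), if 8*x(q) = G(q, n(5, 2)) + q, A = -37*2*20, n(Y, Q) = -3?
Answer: -8/11869 ≈ -0.00067403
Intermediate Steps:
G(s, b) = -2 + s/2 (G(s, b) = (-4 + s)/2 = (-4 + s)*(½) = -2 + s/2)
A = -1480 (A = -74*20 = -1480)
x(q) = -¼ + 3*q/16 (x(q) = ((-2 + q/2) + q)/8 = (-2 + 3*q/2)/8 = -¼ + 3*q/16)
1/(x(-18) + A) = 1/((-¼ + (3/16)*(-18)) - 1480) = 1/((-¼ - 27/8) - 1480) = 1/(-29/8 - 1480) = 1/(-11869/8) = -8/11869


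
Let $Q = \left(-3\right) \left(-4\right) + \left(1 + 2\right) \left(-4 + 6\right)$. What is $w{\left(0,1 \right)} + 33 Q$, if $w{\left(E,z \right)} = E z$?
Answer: $594$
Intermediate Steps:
$Q = 18$ ($Q = 12 + 3 \cdot 2 = 12 + 6 = 18$)
$w{\left(0,1 \right)} + 33 Q = 0 \cdot 1 + 33 \cdot 18 = 0 + 594 = 594$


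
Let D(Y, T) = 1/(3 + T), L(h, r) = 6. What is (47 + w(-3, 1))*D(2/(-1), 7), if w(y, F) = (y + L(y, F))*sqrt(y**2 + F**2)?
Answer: 47/10 + 3*sqrt(10)/10 ≈ 5.6487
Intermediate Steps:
w(y, F) = sqrt(F**2 + y**2)*(6 + y) (w(y, F) = (y + 6)*sqrt(y**2 + F**2) = (6 + y)*sqrt(F**2 + y**2) = sqrt(F**2 + y**2)*(6 + y))
(47 + w(-3, 1))*D(2/(-1), 7) = (47 + sqrt(1**2 + (-3)**2)*(6 - 3))/(3 + 7) = (47 + sqrt(1 + 9)*3)/10 = (47 + sqrt(10)*3)*(1/10) = (47 + 3*sqrt(10))*(1/10) = 47/10 + 3*sqrt(10)/10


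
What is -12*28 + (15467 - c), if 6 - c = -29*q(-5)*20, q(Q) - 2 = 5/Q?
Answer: 14545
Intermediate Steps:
q(Q) = 2 + 5/Q
c = 586 (c = 6 - (-29*(2 + 5/(-5)))*20 = 6 - (-29*(2 + 5*(-⅕)))*20 = 6 - (-29*(2 - 1))*20 = 6 - (-29*1)*20 = 6 - (-29)*20 = 6 - 1*(-580) = 6 + 580 = 586)
-12*28 + (15467 - c) = -12*28 + (15467 - 1*586) = -336 + (15467 - 586) = -336 + 14881 = 14545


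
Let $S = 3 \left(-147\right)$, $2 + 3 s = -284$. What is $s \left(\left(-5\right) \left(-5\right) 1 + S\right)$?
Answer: $\frac{118976}{3} \approx 39659.0$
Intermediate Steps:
$s = - \frac{286}{3}$ ($s = - \frac{2}{3} + \frac{1}{3} \left(-284\right) = - \frac{2}{3} - \frac{284}{3} = - \frac{286}{3} \approx -95.333$)
$S = -441$
$s \left(\left(-5\right) \left(-5\right) 1 + S\right) = - \frac{286 \left(\left(-5\right) \left(-5\right) 1 - 441\right)}{3} = - \frac{286 \left(25 \cdot 1 - 441\right)}{3} = - \frac{286 \left(25 - 441\right)}{3} = \left(- \frac{286}{3}\right) \left(-416\right) = \frac{118976}{3}$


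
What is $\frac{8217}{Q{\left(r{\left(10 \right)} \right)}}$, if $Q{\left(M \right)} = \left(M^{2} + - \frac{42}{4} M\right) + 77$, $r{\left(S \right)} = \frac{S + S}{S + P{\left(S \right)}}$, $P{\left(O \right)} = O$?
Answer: $\frac{1826}{15} \approx 121.73$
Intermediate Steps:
$r{\left(S \right)} = 1$ ($r{\left(S \right)} = \frac{S + S}{S + S} = \frac{2 S}{2 S} = 2 S \frac{1}{2 S} = 1$)
$Q{\left(M \right)} = 77 + M^{2} - \frac{21 M}{2}$ ($Q{\left(M \right)} = \left(M^{2} + \left(-42\right) \frac{1}{4} M\right) + 77 = \left(M^{2} - \frac{21 M}{2}\right) + 77 = 77 + M^{2} - \frac{21 M}{2}$)
$\frac{8217}{Q{\left(r{\left(10 \right)} \right)}} = \frac{8217}{77 + 1^{2} - \frac{21}{2}} = \frac{8217}{77 + 1 - \frac{21}{2}} = \frac{8217}{\frac{135}{2}} = 8217 \cdot \frac{2}{135} = \frac{1826}{15}$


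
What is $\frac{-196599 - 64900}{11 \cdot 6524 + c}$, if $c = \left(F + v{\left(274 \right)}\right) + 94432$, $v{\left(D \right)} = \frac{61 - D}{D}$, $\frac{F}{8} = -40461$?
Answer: $\frac{71650726}{43153021} \approx 1.6604$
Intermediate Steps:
$F = -323688$ ($F = 8 \left(-40461\right) = -323688$)
$v{\left(D \right)} = \frac{61 - D}{D}$
$c = - \frac{62816357}{274}$ ($c = \left(-323688 + \frac{61 - 274}{274}\right) + 94432 = \left(-323688 + \frac{1}{274} \left(-213\right)\right) + 94432 = \left(-323688 - \frac{213}{274}\right) + 94432 = - \frac{88690725}{274} + 94432 = - \frac{62816357}{274} \approx -2.2926 \cdot 10^{5}$)
$\frac{-196599 - 64900}{11 \cdot 6524 + c} = \frac{-196599 - 64900}{11 \cdot 6524 - \frac{62816357}{274}} = - \frac{261499}{71764 - \frac{62816357}{274}} = - \frac{261499}{- \frac{43153021}{274}} = \left(-261499\right) \left(- \frac{274}{43153021}\right) = \frac{71650726}{43153021}$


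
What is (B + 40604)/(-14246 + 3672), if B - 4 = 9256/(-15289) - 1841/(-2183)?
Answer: -1355335960497/352916629138 ≈ -3.8404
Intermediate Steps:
B = 141444749/33375887 (B = 4 + (9256/(-15289) - 1841/(-2183)) = 4 + (9256*(-1/15289) - 1841*(-1/2183)) = 4 + (-9256/15289 + 1841/2183) = 4 + 7941201/33375887 = 141444749/33375887 ≈ 4.2379)
(B + 40604)/(-14246 + 3672) = (141444749/33375887 + 40604)/(-14246 + 3672) = (1355335960497/33375887)/(-10574) = (1355335960497/33375887)*(-1/10574) = -1355335960497/352916629138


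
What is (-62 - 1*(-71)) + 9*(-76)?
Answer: -675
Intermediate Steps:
(-62 - 1*(-71)) + 9*(-76) = (-62 + 71) - 684 = 9 - 684 = -675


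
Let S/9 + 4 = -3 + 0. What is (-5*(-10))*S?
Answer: -3150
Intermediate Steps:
S = -63 (S = -36 + 9*(-3 + 0) = -36 + 9*(-3) = -36 - 27 = -63)
(-5*(-10))*S = -5*(-10)*(-63) = 50*(-63) = -3150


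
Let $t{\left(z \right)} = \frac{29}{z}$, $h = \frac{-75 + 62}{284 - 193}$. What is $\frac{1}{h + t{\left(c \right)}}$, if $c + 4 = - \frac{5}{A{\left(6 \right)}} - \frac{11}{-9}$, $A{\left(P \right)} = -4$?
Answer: $- \frac{385}{7363} \approx -0.052288$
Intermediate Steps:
$c = - \frac{55}{36}$ ($c = -4 - \left(- \frac{11}{9} - \frac{5}{4}\right) = -4 - - \frac{89}{36} = -4 + \left(\frac{5}{4} + \frac{11}{9}\right) = -4 + \frac{89}{36} = - \frac{55}{36} \approx -1.5278$)
$h = - \frac{1}{7}$ ($h = - \frac{13}{91} = \left(-13\right) \frac{1}{91} = - \frac{1}{7} \approx -0.14286$)
$\frac{1}{h + t{\left(c \right)}} = \frac{1}{- \frac{1}{7} + \frac{29}{- \frac{55}{36}}} = \frac{1}{- \frac{1}{7} + 29 \left(- \frac{36}{55}\right)} = \frac{1}{- \frac{1}{7} - \frac{1044}{55}} = \frac{1}{- \frac{7363}{385}} = - \frac{385}{7363}$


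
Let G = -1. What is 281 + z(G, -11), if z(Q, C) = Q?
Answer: 280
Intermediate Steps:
281 + z(G, -11) = 281 - 1 = 280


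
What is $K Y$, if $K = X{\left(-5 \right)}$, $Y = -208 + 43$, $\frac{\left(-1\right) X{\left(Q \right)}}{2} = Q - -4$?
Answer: $-330$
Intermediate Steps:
$X{\left(Q \right)} = -8 - 2 Q$ ($X{\left(Q \right)} = - 2 \left(Q - -4\right) = - 2 \left(Q + 4\right) = - 2 \left(4 + Q\right) = -8 - 2 Q$)
$Y = -165$
$K = 2$ ($K = -8 - -10 = -8 + 10 = 2$)
$K Y = 2 \left(-165\right) = -330$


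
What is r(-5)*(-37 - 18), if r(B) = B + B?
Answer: 550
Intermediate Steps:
r(B) = 2*B
r(-5)*(-37 - 18) = (2*(-5))*(-37 - 18) = -10*(-55) = 550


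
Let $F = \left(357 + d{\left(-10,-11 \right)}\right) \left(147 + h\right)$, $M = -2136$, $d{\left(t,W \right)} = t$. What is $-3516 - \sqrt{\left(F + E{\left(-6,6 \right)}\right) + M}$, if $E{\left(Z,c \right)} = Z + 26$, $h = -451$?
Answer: $-3516 - 42 i \sqrt{61} \approx -3516.0 - 328.03 i$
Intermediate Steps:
$E{\left(Z,c \right)} = 26 + Z$
$F = -105488$ ($F = \left(357 - 10\right) \left(147 - 451\right) = 347 \left(-304\right) = -105488$)
$-3516 - \sqrt{\left(F + E{\left(-6,6 \right)}\right) + M} = -3516 - \sqrt{\left(-105488 + \left(26 - 6\right)\right) - 2136} = -3516 - \sqrt{\left(-105488 + 20\right) - 2136} = -3516 - \sqrt{-105468 - 2136} = -3516 - \sqrt{-107604} = -3516 - 42 i \sqrt{61}$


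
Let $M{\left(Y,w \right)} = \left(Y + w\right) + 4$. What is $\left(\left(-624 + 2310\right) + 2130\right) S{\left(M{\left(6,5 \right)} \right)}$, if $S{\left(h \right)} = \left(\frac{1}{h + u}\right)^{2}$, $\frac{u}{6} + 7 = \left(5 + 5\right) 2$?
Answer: $\frac{424}{961} \approx 0.44121$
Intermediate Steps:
$u = 78$ ($u = -42 + 6 \left(5 + 5\right) 2 = -42 + 6 \cdot 10 \cdot 2 = -42 + 6 \cdot 20 = -42 + 120 = 78$)
$M{\left(Y,w \right)} = 4 + Y + w$
$S{\left(h \right)} = \frac{1}{\left(78 + h\right)^{2}}$ ($S{\left(h \right)} = \left(\frac{1}{h + 78}\right)^{2} = \left(\frac{1}{78 + h}\right)^{2} = \frac{1}{\left(78 + h\right)^{2}}$)
$\left(\left(-624 + 2310\right) + 2130\right) S{\left(M{\left(6,5 \right)} \right)} = \frac{\left(-624 + 2310\right) + 2130}{\left(78 + \left(4 + 6 + 5\right)\right)^{2}} = \frac{1686 + 2130}{\left(78 + 15\right)^{2}} = \frac{3816}{8649} = 3816 \cdot \frac{1}{8649} = \frac{424}{961}$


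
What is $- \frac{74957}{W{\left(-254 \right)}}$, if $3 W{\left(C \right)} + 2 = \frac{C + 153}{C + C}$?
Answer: $\frac{38078156}{305} \approx 1.2485 \cdot 10^{5}$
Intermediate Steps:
$W{\left(C \right)} = - \frac{2}{3} + \frac{153 + C}{6 C}$ ($W{\left(C \right)} = - \frac{2}{3} + \frac{\left(C + 153\right) \frac{1}{C + C}}{3} = - \frac{2}{3} + \frac{\left(153 + C\right) \frac{1}{2 C}}{3} = - \frac{2}{3} + \frac{\frac{1}{2} \frac{1}{C} \left(153 + C\right)}{3} = - \frac{2}{3} + \frac{153 + C}{6 C}$)
$- \frac{74957}{W{\left(-254 \right)}} = - \frac{74957}{\frac{1}{2} \frac{1}{-254} \left(51 - -254\right)} = - \frac{74957}{\frac{1}{2} \left(- \frac{1}{254}\right) \left(51 + 254\right)} = - \frac{74957}{\frac{1}{2} \left(- \frac{1}{254}\right) 305} = - \frac{74957}{- \frac{305}{508}} = \left(-74957\right) \left(- \frac{508}{305}\right) = \frac{38078156}{305}$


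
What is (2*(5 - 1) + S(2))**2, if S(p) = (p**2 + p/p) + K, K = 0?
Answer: 169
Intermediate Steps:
S(p) = 1 + p**2 (S(p) = (p**2 + p/p) + 0 = (p**2 + 1) + 0 = (1 + p**2) + 0 = 1 + p**2)
(2*(5 - 1) + S(2))**2 = (2*(5 - 1) + (1 + 2**2))**2 = (2*4 + (1 + 4))**2 = (8 + 5)**2 = 13**2 = 169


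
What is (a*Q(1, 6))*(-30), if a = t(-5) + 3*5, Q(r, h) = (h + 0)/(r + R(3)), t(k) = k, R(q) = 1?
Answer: -900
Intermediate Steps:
Q(r, h) = h/(1 + r) (Q(r, h) = (h + 0)/(r + 1) = h/(1 + r))
a = 10 (a = -5 + 3*5 = -5 + 15 = 10)
(a*Q(1, 6))*(-30) = (10*(6/(1 + 1)))*(-30) = (10*(6/2))*(-30) = (10*(6*(1/2)))*(-30) = (10*3)*(-30) = 30*(-30) = -900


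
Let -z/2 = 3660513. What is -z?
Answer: 7321026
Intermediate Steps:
z = -7321026 (z = -2*3660513 = -7321026)
-z = -1*(-7321026) = 7321026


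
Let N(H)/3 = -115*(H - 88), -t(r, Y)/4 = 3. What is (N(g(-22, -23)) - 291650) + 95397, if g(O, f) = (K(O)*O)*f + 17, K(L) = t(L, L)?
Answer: 1923082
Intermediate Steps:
t(r, Y) = -12 (t(r, Y) = -4*3 = -12)
K(L) = -12
g(O, f) = 17 - 12*O*f (g(O, f) = (-12*O)*f + 17 = -12*O*f + 17 = 17 - 12*O*f)
N(H) = 30360 - 345*H (N(H) = 3*(-115*(H - 88)) = 3*(-115*(-88 + H)) = 3*(10120 - 115*H) = 30360 - 345*H)
(N(g(-22, -23)) - 291650) + 95397 = ((30360 - 345*(17 - 12*(-22)*(-23))) - 291650) + 95397 = ((30360 - 345*(17 - 6072)) - 291650) + 95397 = ((30360 - 345*(-6055)) - 291650) + 95397 = ((30360 + 2088975) - 291650) + 95397 = (2119335 - 291650) + 95397 = 1827685 + 95397 = 1923082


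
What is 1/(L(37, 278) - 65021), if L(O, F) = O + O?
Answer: -1/64947 ≈ -1.5397e-5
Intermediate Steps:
L(O, F) = 2*O
1/(L(37, 278) - 65021) = 1/(2*37 - 65021) = 1/(74 - 65021) = 1/(-64947) = -1/64947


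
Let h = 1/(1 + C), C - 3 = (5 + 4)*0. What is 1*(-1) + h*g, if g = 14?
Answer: 5/2 ≈ 2.5000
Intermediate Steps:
C = 3 (C = 3 + (5 + 4)*0 = 3 + 9*0 = 3 + 0 = 3)
h = ¼ (h = 1/(1 + 3) = 1/4 = ¼ ≈ 0.25000)
1*(-1) + h*g = 1*(-1) + (¼)*14 = -1 + 7/2 = 5/2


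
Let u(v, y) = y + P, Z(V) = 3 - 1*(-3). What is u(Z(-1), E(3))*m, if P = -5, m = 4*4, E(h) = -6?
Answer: -176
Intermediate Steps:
Z(V) = 6 (Z(V) = 3 + 3 = 6)
m = 16
u(v, y) = -5 + y (u(v, y) = y - 5 = -5 + y)
u(Z(-1), E(3))*m = (-5 - 6)*16 = -11*16 = -176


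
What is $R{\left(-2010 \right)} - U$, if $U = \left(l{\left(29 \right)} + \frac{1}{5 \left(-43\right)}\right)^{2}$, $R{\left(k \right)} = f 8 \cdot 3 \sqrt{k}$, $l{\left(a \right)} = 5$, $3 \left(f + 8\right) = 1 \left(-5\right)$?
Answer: $- \frac{1153476}{46225} - 232 i \sqrt{2010} \approx -24.954 - 10401.0 i$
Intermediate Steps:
$f = - \frac{29}{3}$ ($f = -8 + \frac{1 \left(-5\right)}{3} = -8 + \frac{1}{3} \left(-5\right) = -8 - \frac{5}{3} = - \frac{29}{3} \approx -9.6667$)
$R{\left(k \right)} = - 232 \sqrt{k}$ ($R{\left(k \right)} = \left(- \frac{29}{3}\right) 8 \cdot 3 \sqrt{k} = \left(- \frac{232}{3}\right) 3 \sqrt{k} = - 232 \sqrt{k}$)
$U = \frac{1153476}{46225}$ ($U = \left(5 + \frac{1}{5 \left(-43\right)}\right)^{2} = \left(5 + \frac{1}{-215}\right)^{2} = \left(5 - \frac{1}{215}\right)^{2} = \left(\frac{1074}{215}\right)^{2} = \frac{1153476}{46225} \approx 24.954$)
$R{\left(-2010 \right)} - U = - 232 \sqrt{-2010} - \frac{1153476}{46225} = - 232 i \sqrt{2010} - \frac{1153476}{46225} = - \frac{1153476}{46225} - 232 i \sqrt{2010}$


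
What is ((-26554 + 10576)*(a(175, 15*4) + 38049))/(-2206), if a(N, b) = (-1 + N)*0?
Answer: 303973461/1103 ≈ 2.7559e+5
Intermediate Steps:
a(N, b) = 0
((-26554 + 10576)*(a(175, 15*4) + 38049))/(-2206) = ((-26554 + 10576)*(0 + 38049))/(-2206) = -15978*38049*(-1/2206) = -607946922*(-1/2206) = 303973461/1103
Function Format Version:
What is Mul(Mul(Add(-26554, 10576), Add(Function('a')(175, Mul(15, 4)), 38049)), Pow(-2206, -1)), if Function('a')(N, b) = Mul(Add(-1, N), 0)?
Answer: Rational(303973461, 1103) ≈ 2.7559e+5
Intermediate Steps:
Function('a')(N, b) = 0
Mul(Mul(Add(-26554, 10576), Add(Function('a')(175, Mul(15, 4)), 38049)), Pow(-2206, -1)) = Mul(Mul(Add(-26554, 10576), Add(0, 38049)), Pow(-2206, -1)) = Mul(Mul(-15978, 38049), Rational(-1, 2206)) = Mul(-607946922, Rational(-1, 2206)) = Rational(303973461, 1103)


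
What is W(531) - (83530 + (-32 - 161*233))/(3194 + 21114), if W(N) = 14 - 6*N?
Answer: -77150961/24308 ≈ -3173.9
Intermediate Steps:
W(531) - (83530 + (-32 - 161*233))/(3194 + 21114) = (14 - 6*531) - (83530 + (-32 - 161*233))/(3194 + 21114) = (14 - 3186) - (83530 + (-32 - 37513))/24308 = -3172 - (83530 - 37545)/24308 = -3172 - 45985/24308 = -77150961/24308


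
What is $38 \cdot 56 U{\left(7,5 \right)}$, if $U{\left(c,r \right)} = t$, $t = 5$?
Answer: $10640$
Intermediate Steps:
$U{\left(c,r \right)} = 5$
$38 \cdot 56 U{\left(7,5 \right)} = 38 \cdot 56 \cdot 5 = 2128 \cdot 5 = 10640$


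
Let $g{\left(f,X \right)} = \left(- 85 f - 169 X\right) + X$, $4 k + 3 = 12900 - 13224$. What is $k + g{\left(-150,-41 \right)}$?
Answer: $\frac{78225}{4} \approx 19556.0$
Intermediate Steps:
$k = - \frac{327}{4}$ ($k = - \frac{3}{4} + \frac{12900 - 13224}{4} = - \frac{3}{4} + \frac{1}{4} \left(-324\right) = - \frac{3}{4} - 81 = - \frac{327}{4} \approx -81.75$)
$g{\left(f,X \right)} = - 168 X - 85 f$ ($g{\left(f,X \right)} = \left(- 169 X - 85 f\right) + X = - 168 X - 85 f$)
$k + g{\left(-150,-41 \right)} = - \frac{327}{4} - -19638 = - \frac{327}{4} + \left(6888 + 12750\right) = - \frac{327}{4} + 19638 = \frac{78225}{4}$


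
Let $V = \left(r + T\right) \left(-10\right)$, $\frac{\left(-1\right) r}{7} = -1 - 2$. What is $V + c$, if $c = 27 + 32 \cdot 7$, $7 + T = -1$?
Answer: $121$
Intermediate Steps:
$T = -8$ ($T = -7 - 1 = -8$)
$r = 21$ ($r = - 7 \left(-1 - 2\right) = \left(-7\right) \left(-3\right) = 21$)
$V = -130$ ($V = \left(21 - 8\right) \left(-10\right) = 13 \left(-10\right) = -130$)
$c = 251$ ($c = 27 + 224 = 251$)
$V + c = -130 + 251 = 121$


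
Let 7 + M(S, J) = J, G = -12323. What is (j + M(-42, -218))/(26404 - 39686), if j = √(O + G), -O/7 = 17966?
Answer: 225/13282 - I*√138085/13282 ≈ 0.01694 - 0.027978*I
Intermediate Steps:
O = -125762 (O = -7*17966 = -125762)
M(S, J) = -7 + J
j = I*√138085 (j = √(-125762 - 12323) = √(-138085) = I*√138085 ≈ 371.6*I)
(j + M(-42, -218))/(26404 - 39686) = (I*√138085 + (-7 - 218))/(26404 - 39686) = (I*√138085 - 225)/(-13282) = (-225 + I*√138085)*(-1/13282) = 225/13282 - I*√138085/13282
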